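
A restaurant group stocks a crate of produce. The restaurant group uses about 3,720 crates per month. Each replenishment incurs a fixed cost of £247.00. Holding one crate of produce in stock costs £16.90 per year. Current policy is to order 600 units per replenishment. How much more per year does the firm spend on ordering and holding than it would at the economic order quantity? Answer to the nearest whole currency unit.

Extra cost ≈ £4,142 per year

Annual demand D = 3,720 × 12 = 44,640.
EOQ = √(2DS/H) = √(2 × 44,640 × 247 / 16.9) ≈ 1142.31.
Cost at Q* = (D/Q*)S + (Q*/2)H = √(2DSH) ≈ £19,304.96.
Cost at Q = 600: (44,640/600)×247 + (600/2)×16.9 = £18,376.80 + £5,070.00 = £23,446.80.
Excess = £23,446.80 − £19,304.96 = £4,141.84.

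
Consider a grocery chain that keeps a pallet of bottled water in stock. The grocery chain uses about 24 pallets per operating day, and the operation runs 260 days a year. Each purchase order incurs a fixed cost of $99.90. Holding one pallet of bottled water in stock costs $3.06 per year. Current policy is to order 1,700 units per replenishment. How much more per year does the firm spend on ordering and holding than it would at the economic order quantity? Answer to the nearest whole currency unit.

Annual demand D = 24 × 260 = 6,240.
EOQ = √(2DS/H) = √(2 × 6,240 × 99.9 / 3.06) ≈ 638.31.
Cost at Q* = (D/Q*)S + (Q*/2)H = √(2DSH) ≈ $1,953.22.
Cost at Q = 1,700: (6,240/1,700)×99.9 + (1,700/2)×3.06 = $366.69 + $2,601.00 = $2,967.69.
Excess = $2,967.69 − $1,953.22 = $1,014.47.

Extra cost ≈ $1,014 per year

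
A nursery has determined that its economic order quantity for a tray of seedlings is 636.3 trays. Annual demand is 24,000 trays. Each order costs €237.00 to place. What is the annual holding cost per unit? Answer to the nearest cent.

The basic EOQ model gives Q* = √(2DS/H); rearrange for the unknown.
From Q* = √(2DS/H): H = 2DS / Q*² = 2 × 24,000 × 237 / 636.3² = 28.0974.

H ≈ €28.10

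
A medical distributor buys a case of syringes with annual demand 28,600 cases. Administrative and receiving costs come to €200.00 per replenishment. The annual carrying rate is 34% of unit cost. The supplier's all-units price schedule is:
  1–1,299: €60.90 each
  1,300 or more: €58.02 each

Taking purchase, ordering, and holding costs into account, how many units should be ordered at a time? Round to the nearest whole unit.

Holding cost per unit per year at price C is H = 0.34·C.
Evaluate total cost at each tier's feasible EOQ or, if the EOQ is below the tier, at the tier's minimum quantity.
EOQ at €60.90 = 743.3 (feasible in tier 1): TC = 28,600×€60.90 + (28,600/743.3)×200 + (743.3/2)×0.34×€60.90 = €1,757,130.80.
EOQ at €58.02 = 761.5 < 1300, so use break Q=1300: TC = 28,600×€58.02 + (28,600/1300.0)×200 + (1300.0/2)×0.34×€58.02 = €1,676,594.42.
Lowest total cost is €1,676,594.42 at Q = 1300.0.

Q* ≈ 1,300 cases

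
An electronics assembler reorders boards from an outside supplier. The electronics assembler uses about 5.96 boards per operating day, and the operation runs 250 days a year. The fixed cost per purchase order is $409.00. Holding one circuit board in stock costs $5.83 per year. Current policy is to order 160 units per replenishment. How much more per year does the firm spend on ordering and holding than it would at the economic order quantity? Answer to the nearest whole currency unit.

Annual demand D = 5.96 × 250 = 1,490.
EOQ = √(2DS/H) = √(2 × 1,490 × 409 / 5.83) ≈ 457.23.
Cost at Q* = (D/Q*)S + (Q*/2)H = √(2DSH) ≈ $2,665.66.
Cost at Q = 160: (1,490/160)×409 + (160/2)×5.83 = $3,808.81 + $466.40 = $4,275.21.
Excess = $4,275.21 − $2,665.66 = $1,609.56.

Extra cost ≈ $1,610 per year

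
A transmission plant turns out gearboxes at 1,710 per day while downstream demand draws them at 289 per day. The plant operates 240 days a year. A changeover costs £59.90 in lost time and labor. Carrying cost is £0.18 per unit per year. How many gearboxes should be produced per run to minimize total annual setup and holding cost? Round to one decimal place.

Annual demand D = 289 × 240 = 69,360.
Production build-up factor (1 − d/p) = 1 − 289/1,710 = 0.8310.
Q* = √(2DS / (H(1 − d/p))) = √(2 × 69,360 × 59.9 / (0.18 × 0.8310)).
= √(8,309,328 / 0.1496) ≈ 7453.285.

Q* ≈ 7,453.3 gearboxes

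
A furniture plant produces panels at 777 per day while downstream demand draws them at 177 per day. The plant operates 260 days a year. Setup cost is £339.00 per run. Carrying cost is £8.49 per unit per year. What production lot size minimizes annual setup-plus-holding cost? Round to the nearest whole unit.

Q* ≈ 2,182 panels

Annual demand D = 177 × 260 = 46,020.
Production build-up factor (1 − d/p) = 1 − 177/777 = 0.7722.
Q* = √(2DS / (H(1 − d/p))) = √(2 × 46,020 × 339 / (8.49 × 0.7722)).
= √(31,201,560 / 6.556) ≈ 2181.570.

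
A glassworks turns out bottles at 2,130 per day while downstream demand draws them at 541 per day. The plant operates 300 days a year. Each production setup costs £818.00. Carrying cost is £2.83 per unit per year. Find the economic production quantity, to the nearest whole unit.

Annual demand D = 541 × 300 = 162,300.
Production build-up factor (1 − d/p) = 1 − 541/2,130 = 0.7460.
Q* = √(2DS / (H(1 − d/p))) = √(2 × 162,300 × 818 / (2.83 × 0.7460)).
= √(265,522,800 / 2.1112) ≈ 11214.645.

Q* ≈ 11,215 bottles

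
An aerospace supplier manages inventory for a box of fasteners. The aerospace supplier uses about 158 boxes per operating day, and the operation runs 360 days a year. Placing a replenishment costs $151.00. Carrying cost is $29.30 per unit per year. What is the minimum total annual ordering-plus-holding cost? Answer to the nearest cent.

Annual demand D = 158 × 360 = 56,880.
EOQ = √(2DS/H) = √(2 × 56,880 × 151 / 29.3) ≈ 765.68.
At the optimum the two cost components are equal, so total cost = 2·(Q*/2)H = Q*·H.
Minimum total = √(2DSH) = √(2 × 56,880 × 151 × 29.3) ≈ 22434.535.

TC* ≈ $22,434.54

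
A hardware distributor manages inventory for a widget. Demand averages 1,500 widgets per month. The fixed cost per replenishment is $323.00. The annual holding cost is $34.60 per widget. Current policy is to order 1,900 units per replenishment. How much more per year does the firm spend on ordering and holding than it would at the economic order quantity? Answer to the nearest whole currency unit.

Annual demand D = 1,500 × 12 = 18,000.
EOQ = √(2DS/H) = √(2 × 18,000 × 323 / 34.6) ≈ 579.71.
Cost at Q* = (D/Q*)S + (Q*/2)H = √(2DSH) ≈ $20,058.14.
Cost at Q = 1,900: (18,000/1,900)×323 + (1,900/2)×34.6 = $3,060.00 + $32,870.00 = $35,930.00.
Excess = $35,930.00 − $20,058.14 = $15,871.86.

Extra cost ≈ $15,872 per year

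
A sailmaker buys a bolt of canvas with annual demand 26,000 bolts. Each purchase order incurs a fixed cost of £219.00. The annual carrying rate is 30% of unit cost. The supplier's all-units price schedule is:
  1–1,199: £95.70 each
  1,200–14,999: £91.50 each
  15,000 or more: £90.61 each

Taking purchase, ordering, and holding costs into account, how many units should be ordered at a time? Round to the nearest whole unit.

Holding cost per unit per year at price C is H = 0.30·C.
For each price level, check whether its EOQ is feasible; otherwise the best quantity at that price is the breakpoint.
EOQ at £95.70 = 629.8 (feasible in tier 1): TC = 26,000×£95.70 + (26,000/629.8)×219 + (629.8/2)×0.30×£95.70 = £2,506,281.74.
EOQ at £91.50 = 644.1 < 1200, so use break Q=1200: TC = 26,000×£91.50 + (26,000/1200.0)×219 + (1200.0/2)×0.30×£91.50 = £2,400,215.00.
EOQ at £90.61 = 647.3 < 15000, so use break Q=15000: TC = 26,000×£90.61 + (26,000/15000.0)×219 + (15000.0/2)×0.30×£90.61 = £2,560,112.10.
Lowest total cost is £2,400,215.00 at Q = 1200.0.

Q* ≈ 1,200 bolts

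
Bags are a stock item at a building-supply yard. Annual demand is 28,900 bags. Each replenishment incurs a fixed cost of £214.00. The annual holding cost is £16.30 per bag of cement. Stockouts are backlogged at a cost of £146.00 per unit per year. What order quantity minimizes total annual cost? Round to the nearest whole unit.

With planned backorders, Q* = √(2DS/H) · √((H+B)/B).
√(2DS/H) = √(2 × 28,900 × 214 / 16.3) = 871.118.
√((H+B)/B) = √((16.3+146)/146) = 1.0543.
Q* ≈ 918.459.

Q* ≈ 918 bags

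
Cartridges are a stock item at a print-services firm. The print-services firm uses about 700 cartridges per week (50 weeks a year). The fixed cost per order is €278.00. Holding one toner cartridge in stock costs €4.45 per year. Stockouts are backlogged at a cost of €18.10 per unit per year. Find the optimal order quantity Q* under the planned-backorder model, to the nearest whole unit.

Q* ≈ 2,334 cartridges

Annual demand D = 700 × 50 = 35,000.
With planned backorders, Q* = √(2DS/H) · √((H+B)/B).
√(2DS/H) = √(2 × 35,000 × 278 / 4.45) = 2091.180.
√((H+B)/B) = √((4.45+18.1)/18.1) = 1.1162.
Q* ≈ 2334.132.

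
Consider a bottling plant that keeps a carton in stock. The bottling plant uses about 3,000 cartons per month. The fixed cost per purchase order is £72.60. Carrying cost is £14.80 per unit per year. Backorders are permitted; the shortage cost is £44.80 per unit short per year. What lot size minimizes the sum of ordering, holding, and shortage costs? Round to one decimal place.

Annual demand D = 3,000 × 12 = 36,000.
With planned backorders, Q* = √(2DS/H) · √((H+B)/B).
√(2DS/H) = √(2 × 36,000 × 72.6 / 14.8) = 594.297.
√((H+B)/B) = √((14.8+44.8)/44.8) = 1.1534.
Q* ≈ 685.469.

Q* ≈ 685.5 cartons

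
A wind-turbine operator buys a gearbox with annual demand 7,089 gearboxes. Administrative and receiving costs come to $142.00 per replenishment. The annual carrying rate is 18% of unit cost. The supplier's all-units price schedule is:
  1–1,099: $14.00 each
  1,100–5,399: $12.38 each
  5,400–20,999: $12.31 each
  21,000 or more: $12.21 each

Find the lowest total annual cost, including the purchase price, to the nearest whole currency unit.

TC* ≈ $89,903

Holding cost per unit per year at price C is H = 0.18·C.
Candidates are each tier's EOQ (if it falls in that tier) and each price-break quantity.
EOQ at $14.00 = 893.8 (feasible in tier 1): TC = 7,089×$14.00 + (7,089/893.8)×142 + (893.8/2)×0.18×$14.00 = $101,498.43.
EOQ at $12.38 = 950.5 < 1100, so use break Q=1100: TC = 7,089×$12.38 + (7,089/1100.0)×142 + (1100.0/2)×0.18×$12.38 = $89,902.57.
EOQ at $12.31 = 953.2 < 5400, so use break Q=5400: TC = 7,089×$12.31 + (7,089/5400.0)×142 + (5400.0/2)×0.18×$12.31 = $93,434.66.
EOQ at $12.21 = 957.1 < 21000, so use break Q=21000: TC = 7,089×$12.21 + (7,089/21000.0)×142 + (21000.0/2)×0.18×$12.21 = $109,681.53.
Lowest total cost among the candidates is at Q = 1100.0.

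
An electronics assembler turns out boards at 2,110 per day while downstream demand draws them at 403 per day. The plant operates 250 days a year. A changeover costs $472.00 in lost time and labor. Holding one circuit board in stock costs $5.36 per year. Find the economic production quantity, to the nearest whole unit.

Annual demand D = 403 × 250 = 100,750.
Production build-up factor (1 − d/p) = 1 − 403/2,110 = 0.8090.
Q* = √(2DS / (H(1 − d/p))) = √(2 × 100,750 × 472 / (5.36 × 0.8090)).
= √(95,108,000 / 4.3363) ≈ 4683.285.

Q* ≈ 4,683 boards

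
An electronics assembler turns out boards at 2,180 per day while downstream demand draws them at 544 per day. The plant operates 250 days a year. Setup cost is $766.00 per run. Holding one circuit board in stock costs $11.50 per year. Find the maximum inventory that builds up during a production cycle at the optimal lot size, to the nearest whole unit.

Annual demand D = 544 × 250 = 136,000.
Production build-up factor (1 − d/p) = 1 − 544/2,180 = 0.7505.
Q* = √(2DS / (H(1 − d/p))) = √(2 × 136,000 × 766 / (11.5 × 0.7505)).
= √(208,352,000 / 8.6303) ≈ 4913.450.
Maximum inventory = Q*(1 − d/p) = 4913.450 × 0.7505 ≈ 3687.341.

I_max ≈ 3,687 boards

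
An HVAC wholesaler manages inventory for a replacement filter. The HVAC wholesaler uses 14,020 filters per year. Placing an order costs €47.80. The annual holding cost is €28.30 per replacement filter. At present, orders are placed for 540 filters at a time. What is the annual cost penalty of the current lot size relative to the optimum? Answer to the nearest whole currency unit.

EOQ = √(2DS/H) = √(2 × 14,020 × 47.8 / 28.3) ≈ 217.63.
Cost at Q* = (D/Q*)S + (Q*/2)H = √(2DSH) ≈ €6,158.80.
Cost at Q = 540: (14,020/540)×47.8 + (540/2)×28.3 = €1,241.03 + €7,641.00 = €8,882.03.
Excess = €8,882.03 − €6,158.80 = €2,723.23.

Extra cost ≈ €2,723 per year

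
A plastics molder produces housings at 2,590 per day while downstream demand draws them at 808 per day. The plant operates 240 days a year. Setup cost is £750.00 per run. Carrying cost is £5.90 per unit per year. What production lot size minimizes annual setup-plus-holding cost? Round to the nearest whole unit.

Q* ≈ 8,465 housings

Annual demand D = 808 × 240 = 193,920.
Production build-up factor (1 − d/p) = 1 − 808/2,590 = 0.6880.
Q* = √(2DS / (H(1 − d/p))) = √(2 × 193,920 × 750 / (5.9 × 0.6880)).
= √(290,880,000 / 4.0594) ≈ 8465.000.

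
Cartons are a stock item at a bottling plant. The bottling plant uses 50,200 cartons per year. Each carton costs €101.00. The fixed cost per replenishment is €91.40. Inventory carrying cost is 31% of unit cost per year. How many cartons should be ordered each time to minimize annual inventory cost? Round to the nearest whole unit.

Q* ≈ 541 cartons

Holding cost H = 0.31 × €101.00 = €31.3100 per unit per year.
EOQ = √(2DS / H) = √(2 × 50,200 × 91.4 / 31.31).
= √(9,176,560 / 31.31) = √293,087.1926 ≈ 541.375.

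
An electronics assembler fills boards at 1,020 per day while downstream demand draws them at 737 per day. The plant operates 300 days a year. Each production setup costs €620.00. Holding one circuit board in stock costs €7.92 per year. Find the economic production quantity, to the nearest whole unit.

Annual demand D = 737 × 300 = 221,100.
Production build-up factor (1 − d/p) = 1 − 737/1,020 = 0.2775.
Q* = √(2DS / (H(1 − d/p))) = √(2 × 221,100 × 620 / (7.92 × 0.2775)).
= √(274,164,000 / 2.1974) ≈ 11169.905.

Q* ≈ 11,170 boards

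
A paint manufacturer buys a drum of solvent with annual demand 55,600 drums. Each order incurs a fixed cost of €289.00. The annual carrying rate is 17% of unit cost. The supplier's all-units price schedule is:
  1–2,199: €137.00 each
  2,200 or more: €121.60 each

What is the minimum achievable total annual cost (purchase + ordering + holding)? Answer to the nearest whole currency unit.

Holding cost per unit per year at price C is H = 0.17·C.
Evaluate total cost at each tier's feasible EOQ or, if the EOQ is below the tier, at the tier's minimum quantity.
EOQ at €137.00 = 1174.7 (feasible in tier 1): TC = 55,600×€137.00 + (55,600/1174.7)×289 + (1174.7/2)×0.17×€137.00 = €7,644,558.11.
EOQ at €121.60 = 1246.8 < 2200, so use break Q=2200: TC = 55,600×€121.60 + (55,600/2200.0)×289 + (2200.0/2)×0.17×€121.60 = €6,791,003.02.
Lowest total cost among the candidates is at Q = 2200.0.

TC* ≈ €6,791,003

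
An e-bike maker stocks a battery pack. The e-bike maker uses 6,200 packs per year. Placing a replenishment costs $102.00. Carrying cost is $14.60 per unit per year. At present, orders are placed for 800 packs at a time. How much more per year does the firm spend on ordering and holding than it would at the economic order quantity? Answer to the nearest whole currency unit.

EOQ = √(2DS/H) = √(2 × 6,200 × 102 / 14.6) ≈ 294.33.
Cost at Q* = (D/Q*)S + (Q*/2)H = √(2DSH) ≈ $4,297.22.
Cost at Q = 800: (6,200/800)×102 + (800/2)×14.6 = $790.50 + $5,840.00 = $6,630.50.
Excess = $6,630.50 − $4,297.22 = $2,333.28.

Extra cost ≈ $2,333 per year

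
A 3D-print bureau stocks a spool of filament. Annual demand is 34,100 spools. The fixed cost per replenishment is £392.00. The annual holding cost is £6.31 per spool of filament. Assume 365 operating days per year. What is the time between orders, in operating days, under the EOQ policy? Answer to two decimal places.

T ≈ 22.03 days

Q* = √(2DS/H) = √(2 × 34,100 × 392 / 6.31) ≈ 2058.36.
Cycle time = Q*/D × 365 = 2058.36 / 34,100 × 365 ≈ 22.032 days.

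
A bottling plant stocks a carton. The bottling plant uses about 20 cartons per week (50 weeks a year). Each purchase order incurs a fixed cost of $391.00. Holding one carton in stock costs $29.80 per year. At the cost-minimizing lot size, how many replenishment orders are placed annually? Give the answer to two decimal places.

Annual demand D = 20 × 50 = 1,000.
EOQ = √(2DS/H) = √(2 × 1,000 × 391 / 29.8) ≈ 161.99.
Orders per year = D / Q* = 1,000 / 161.99 ≈ 6.173.

N ≈ 6.17 orders per year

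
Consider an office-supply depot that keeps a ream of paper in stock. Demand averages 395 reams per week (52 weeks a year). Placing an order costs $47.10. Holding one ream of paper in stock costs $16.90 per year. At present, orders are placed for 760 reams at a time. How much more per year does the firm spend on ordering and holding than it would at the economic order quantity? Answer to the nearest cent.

Extra cost ≈ $1,976.61 per year

Annual demand D = 395 × 52 = 20,540.
EOQ = √(2DS/H) = √(2 × 20,540 × 47.1 / 16.9) ≈ 338.36.
Cost at Q* = (D/Q*)S + (Q*/2)H = √(2DSH) ≈ $5,718.33.
Cost at Q = 760: (20,540/760)×47.1 + (760/2)×16.9 = $1,272.94 + $6,422.00 = $7,694.94.
Excess = $7,694.94 − $5,718.33 = $1,976.61.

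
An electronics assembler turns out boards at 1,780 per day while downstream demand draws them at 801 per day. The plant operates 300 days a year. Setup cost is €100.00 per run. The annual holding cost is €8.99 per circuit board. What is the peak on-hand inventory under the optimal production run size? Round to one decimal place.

Annual demand D = 801 × 300 = 240,300.
Production build-up factor (1 − d/p) = 1 − 801/1,780 = 0.5500.
Q* = √(2DS / (H(1 − d/p))) = √(2 × 240,300 × 100 / (8.99 × 0.5500)).
= √(48,060,000 / 4.9445) ≈ 3117.674.
Maximum inventory = Q*(1 − d/p) = 3117.674 × 0.5500 ≈ 1714.721.

I_max ≈ 1,714.7 boards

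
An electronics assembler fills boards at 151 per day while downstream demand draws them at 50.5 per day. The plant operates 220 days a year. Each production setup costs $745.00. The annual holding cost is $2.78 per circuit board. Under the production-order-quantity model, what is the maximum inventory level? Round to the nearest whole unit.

Annual demand D = 50.5 × 220 = 11,110.
Production build-up factor (1 − d/p) = 1 − 50.5/151 = 0.6656.
Q* = √(2DS / (H(1 − d/p))) = √(2 × 11,110 × 745 / (2.78 × 0.6656)).
= √(16,553,900 / 1.8503) ≈ 2991.116.
Maximum inventory = Q*(1 − d/p) = 2991.116 × 0.6656 ≈ 1990.776.

I_max ≈ 1,991 boards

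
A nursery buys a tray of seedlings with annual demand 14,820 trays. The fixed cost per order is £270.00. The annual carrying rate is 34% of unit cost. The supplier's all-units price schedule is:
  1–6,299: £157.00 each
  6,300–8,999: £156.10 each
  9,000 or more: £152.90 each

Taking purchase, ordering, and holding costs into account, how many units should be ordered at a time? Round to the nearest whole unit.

Q* ≈ 387 trays

Holding cost per unit per year at price C is H = 0.34·C.
For each price level, check whether its EOQ is feasible; otherwise the best quantity at that price is the breakpoint.
EOQ at £157.00 = 387.2 (feasible in tier 1): TC = 14,820×£157.00 + (14,820/387.2)×270 + (387.2/2)×0.34×£157.00 = £2,347,408.56.
EOQ at £156.10 = 388.3 < 6300, so use break Q=6300: TC = 14,820×£156.10 + (14,820/6300.0)×270 + (6300.0/2)×0.34×£156.10 = £2,481,220.24.
EOQ at £152.90 = 392.4 < 9000, so use break Q=9000: TC = 14,820×£152.90 + (14,820/9000.0)×270 + (9000.0/2)×0.34×£152.90 = £2,500,359.60.
Lowest total cost is £2,347,408.56 at Q = 387.2.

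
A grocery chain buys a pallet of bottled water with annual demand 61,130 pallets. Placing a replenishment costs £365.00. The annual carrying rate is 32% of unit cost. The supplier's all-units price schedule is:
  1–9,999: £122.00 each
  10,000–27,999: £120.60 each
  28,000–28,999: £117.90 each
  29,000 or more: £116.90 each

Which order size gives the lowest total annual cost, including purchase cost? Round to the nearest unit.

Q* ≈ 1,069 pallets

Holding cost per unit per year at price C is H = 0.32·C.
Evaluate total cost at each tier's feasible EOQ or, if the EOQ is below the tier, at the tier's minimum quantity.
EOQ at £122.00 = 1069.1 (feasible in tier 1): TC = 61,130×£122.00 + (61,130/1069.1)×365 + (1069.1/2)×0.32×£122.00 = £7,499,599.14.
EOQ at £120.60 = 1075.3 < 10000, so use break Q=10000: TC = 61,130×£120.60 + (61,130/10000.0)×365 + (10000.0/2)×0.32×£120.60 = £7,567,469.25.
EOQ at £117.90 = 1087.6 < 28000, so use break Q=28000: TC = 61,130×£117.90 + (61,130/28000.0)×365 + (28000.0/2)×0.32×£117.90 = £7,736,215.87.
EOQ at £116.90 = 1092.2 < 29000, so use break Q=29000: TC = 61,130×£116.90 + (61,130/29000.0)×365 + (29000.0/2)×0.32×£116.90 = £7,689,282.39.
Lowest total cost is £7,499,599.14 at Q = 1069.1.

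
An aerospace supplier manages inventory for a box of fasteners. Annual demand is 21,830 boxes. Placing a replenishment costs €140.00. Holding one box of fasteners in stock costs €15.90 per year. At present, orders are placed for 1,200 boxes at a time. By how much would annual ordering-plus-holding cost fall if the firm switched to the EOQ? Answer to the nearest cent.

Extra cost ≈ €2,228.48 per year

EOQ = √(2DS/H) = √(2 × 21,830 × 140 / 15.9) ≈ 620.02.
Cost at Q* = (D/Q*)S + (Q*/2)H = √(2DSH) ≈ €9,858.35.
Cost at Q = 1,200: (21,830/1,200)×140 + (1,200/2)×15.9 = €2,546.83 + €9,540.00 = €12,086.83.
Excess = €12,086.83 − €9,858.35 = €2,228.48.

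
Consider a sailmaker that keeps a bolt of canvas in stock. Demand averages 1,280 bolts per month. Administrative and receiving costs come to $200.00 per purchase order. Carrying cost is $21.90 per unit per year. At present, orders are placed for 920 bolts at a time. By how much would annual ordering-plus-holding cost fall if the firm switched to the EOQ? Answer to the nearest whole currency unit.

Annual demand D = 1,280 × 12 = 15,360.
EOQ = √(2DS/H) = √(2 × 15,360 × 200 / 21.9) ≈ 529.67.
Cost at Q* = (D/Q*)S + (Q*/2)H = √(2DSH) ≈ $11,599.72.
Cost at Q = 920: (15,360/920)×200 + (920/2)×21.9 = $3,339.13 + $10,074.00 = $13,413.13.
Excess = $13,413.13 − $11,599.72 = $1,813.41.

Extra cost ≈ $1,813 per year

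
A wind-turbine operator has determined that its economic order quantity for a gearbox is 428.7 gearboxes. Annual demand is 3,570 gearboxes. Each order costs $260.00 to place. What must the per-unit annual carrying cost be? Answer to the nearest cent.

The basic EOQ model gives Q* = √(2DS/H); rearrange for the unknown.
From Q* = √(2DS/H): H = 2DS / Q*² = 2 × 3,570 × 260 / 428.7² = 10.1010.

H ≈ $10.10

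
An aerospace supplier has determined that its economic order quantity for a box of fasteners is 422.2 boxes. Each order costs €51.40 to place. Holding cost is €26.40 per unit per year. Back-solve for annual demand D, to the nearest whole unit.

Squaring Q* = √(2DS/H) gives Q*² = 2DS/H.
From Q* = √(2DS/H): D = Q*²H / (2S) = 422.2² × 26.4 / (2 × 51.4) = 45776.994.

D ≈ 45,777 boxes per year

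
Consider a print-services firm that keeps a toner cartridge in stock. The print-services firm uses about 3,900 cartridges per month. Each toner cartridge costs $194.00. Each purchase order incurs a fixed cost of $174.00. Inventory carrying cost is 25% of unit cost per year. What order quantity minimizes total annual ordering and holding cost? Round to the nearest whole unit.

Q* ≈ 579 cartridges

Annual demand D = 3,900 × 12 = 46,800.
Holding cost H = 0.25 × $194.00 = $48.5000 per unit per year.
EOQ = √(2DS / H) = √(2 × 46,800 × 174 / 48.5).
= √(16,286,400 / 48.5) = √335,802.0619 ≈ 579.484.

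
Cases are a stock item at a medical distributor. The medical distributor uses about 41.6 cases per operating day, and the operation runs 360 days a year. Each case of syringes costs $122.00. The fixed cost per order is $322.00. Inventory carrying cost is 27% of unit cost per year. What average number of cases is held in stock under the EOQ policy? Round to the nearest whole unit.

Average inventory ≈ 271 cases

Annual demand D = 41.6 × 360 = 14,976.
Holding cost H = 0.27 × $122.00 = $32.9400 per unit per year.
Q* = √(2DS/H) = √(2 × 14,976 × 322 / 32.94) ≈ 541.10.
Average inventory = Q*/2 ≈ 541.10 / 2 = 270.551.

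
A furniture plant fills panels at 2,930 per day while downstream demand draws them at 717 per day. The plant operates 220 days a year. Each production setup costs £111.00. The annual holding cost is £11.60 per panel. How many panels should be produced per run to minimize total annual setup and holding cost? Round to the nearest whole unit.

Q* ≈ 1,999 panels

Annual demand D = 717 × 220 = 157,740.
Production build-up factor (1 − d/p) = 1 − 717/2,930 = 0.7553.
Q* = √(2DS / (H(1 − d/p))) = √(2 × 157,740 × 111 / (11.6 × 0.7553)).
= √(35,018,280 / 8.7614) ≈ 1999.224.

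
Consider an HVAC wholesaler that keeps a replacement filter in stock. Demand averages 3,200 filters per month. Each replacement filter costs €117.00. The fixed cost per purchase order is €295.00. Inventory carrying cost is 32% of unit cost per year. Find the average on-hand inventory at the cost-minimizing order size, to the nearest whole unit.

Average inventory ≈ 389 filters

Annual demand D = 3,200 × 12 = 38,400.
Holding cost H = 0.32 × €117.00 = €37.4400 per unit per year.
Q* = √(2DS/H) = √(2 × 38,400 × 295 / 37.44) ≈ 777.90.
Average inventory = Q*/2 ≈ 777.90 / 2 = 388.950.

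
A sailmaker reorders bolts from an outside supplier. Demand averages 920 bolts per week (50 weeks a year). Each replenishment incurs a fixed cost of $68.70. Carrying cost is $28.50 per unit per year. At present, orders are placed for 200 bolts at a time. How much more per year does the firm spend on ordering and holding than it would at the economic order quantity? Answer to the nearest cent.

Annual demand D = 920 × 50 = 46,000.
EOQ = √(2DS/H) = √(2 × 46,000 × 68.7 / 28.5) ≈ 470.92.
Cost at Q* = (D/Q*)S + (Q*/2)H = √(2DSH) ≈ $13,421.30.
Cost at Q = 200: (46,000/200)×68.7 + (200/2)×28.5 = $15,801.00 + $2,850.00 = $18,651.00.
Excess = $18,651.00 − $13,421.30 = $5,229.70.

Extra cost ≈ $5,229.70 per year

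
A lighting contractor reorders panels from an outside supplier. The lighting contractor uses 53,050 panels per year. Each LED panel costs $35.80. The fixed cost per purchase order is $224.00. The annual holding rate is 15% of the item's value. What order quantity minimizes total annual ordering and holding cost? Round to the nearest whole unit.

Holding cost H = 0.15 × $35.80 = $5.3700 per unit per year.
EOQ = √(2DS / H) = √(2 × 53,050 × 224 / 5.37).
= √(23,766,400 / 5.37) = √4,425,772.8119 ≈ 2103.752.

Q* ≈ 2,104 panels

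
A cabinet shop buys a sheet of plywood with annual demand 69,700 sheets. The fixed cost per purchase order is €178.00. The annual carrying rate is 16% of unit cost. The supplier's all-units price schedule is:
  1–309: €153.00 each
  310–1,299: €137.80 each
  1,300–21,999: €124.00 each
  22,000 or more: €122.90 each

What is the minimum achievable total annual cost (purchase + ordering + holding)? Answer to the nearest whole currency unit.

Holding cost per unit per year at price C is H = 0.16·C.
For each price level, check whether its EOQ is feasible; otherwise the best quantity at that price is the breakpoint.
Tier 1 (€153.00): EOQ = 1006.8 exceeds tier's upper bound 309, so this tier is dominated.
EOQ at €137.80 = 1060.9 (feasible in tier 2): TC = 69,700×€137.80 + (69,700/1060.9)×178 + (1060.9/2)×0.16×€137.80 = €9,628,049.77.
EOQ at €124.00 = 1118.3 < 1300, so use break Q=1300: TC = 69,700×€124.00 + (69,700/1300.0)×178 + (1300.0/2)×0.16×€124.00 = €8,665,239.54.
EOQ at €122.90 = 1123.3 < 22000, so use break Q=22000: TC = 69,700×€122.90 + (69,700/22000.0)×178 + (22000.0/2)×0.16×€122.90 = €8,782,997.94.
Lowest total cost among the candidates is at Q = 1300.0.

TC* ≈ €8,665,240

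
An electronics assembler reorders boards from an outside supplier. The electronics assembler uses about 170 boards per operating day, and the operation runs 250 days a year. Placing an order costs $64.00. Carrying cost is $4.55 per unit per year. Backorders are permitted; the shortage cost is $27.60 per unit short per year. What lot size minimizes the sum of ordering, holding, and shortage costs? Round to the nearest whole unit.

Annual demand D = 170 × 250 = 42,500.
With planned backorders, Q* = √(2DS/H) · √((H+B)/B).
√(2DS/H) = √(2 × 42,500 × 64 / 4.55) = 1093.437.
√((H+B)/B) = √((4.55+27.6)/27.6) = 1.0793.
Q* ≈ 1180.130.

Q* ≈ 1,180 boards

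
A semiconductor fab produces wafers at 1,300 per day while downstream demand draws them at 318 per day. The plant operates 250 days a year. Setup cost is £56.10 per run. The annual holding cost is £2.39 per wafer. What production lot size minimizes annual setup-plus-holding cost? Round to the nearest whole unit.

Annual demand D = 318 × 250 = 79,500.
Production build-up factor (1 − d/p) = 1 − 318/1,300 = 0.7554.
Q* = √(2DS / (H(1 − d/p))) = √(2 × 79,500 × 56.1 / (2.39 × 0.7554)).
= √(8,919,900 / 1.8054) ≈ 2222.783.

Q* ≈ 2,223 wafers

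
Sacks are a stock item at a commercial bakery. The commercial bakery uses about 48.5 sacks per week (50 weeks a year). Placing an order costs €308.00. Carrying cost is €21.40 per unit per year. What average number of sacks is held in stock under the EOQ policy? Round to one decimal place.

Average inventory ≈ 132.1 sacks

Annual demand D = 48.5 × 50 = 2,425.
EOQ = √(2DS/H) = √(2 × 2,425 × 308 / 21.4) ≈ 264.20.
Average inventory = Q*/2 ≈ 264.20 / 2 = 132.102.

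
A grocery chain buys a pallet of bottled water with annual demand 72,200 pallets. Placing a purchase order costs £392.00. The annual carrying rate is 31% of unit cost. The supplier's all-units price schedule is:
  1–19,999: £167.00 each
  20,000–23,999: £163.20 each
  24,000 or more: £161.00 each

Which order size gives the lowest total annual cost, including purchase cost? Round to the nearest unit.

Q* ≈ 1,046 pallets

Holding cost per unit per year at price C is H = 0.31·C.
For each price level, check whether its EOQ is feasible; otherwise the best quantity at that price is the breakpoint.
EOQ at £167.00 = 1045.7 (feasible in tier 1): TC = 72,200×£167.00 + (72,200/1045.7)×392 + (1045.7/2)×0.31×£167.00 = £12,111,533.45.
EOQ at £163.20 = 1057.8 < 20000, so use break Q=20000: TC = 72,200×£163.20 + (72,200/20000.0)×392 + (20000.0/2)×0.31×£163.20 = £12,290,375.12.
EOQ at £161.00 = 1065.0 < 24000, so use break Q=24000: TC = 72,200×£161.00 + (72,200/24000.0)×392 + (24000.0/2)×0.31×£161.00 = £12,224,299.27.
Lowest total cost is £12,111,533.45 at Q = 1045.7.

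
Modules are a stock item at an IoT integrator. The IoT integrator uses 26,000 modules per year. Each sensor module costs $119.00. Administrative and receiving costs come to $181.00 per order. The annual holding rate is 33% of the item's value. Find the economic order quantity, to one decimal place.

Holding cost H = 0.33 × $119.00 = $39.2700 per unit per year.
EOQ = √(2DS / H) = √(2 × 26,000 × 181 / 39.27).
= √(9,412,000 / 39.27) = √239,674.0514 ≈ 489.565.

Q* ≈ 489.6 modules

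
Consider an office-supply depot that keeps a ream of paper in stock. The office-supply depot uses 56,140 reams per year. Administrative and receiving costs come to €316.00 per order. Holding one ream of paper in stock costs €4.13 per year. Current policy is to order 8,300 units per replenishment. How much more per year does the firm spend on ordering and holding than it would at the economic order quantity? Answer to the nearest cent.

EOQ = √(2DS/H) = √(2 × 56,140 × 316 / 4.13) ≈ 2931.03.
Cost at Q* = (D/Q*)S + (Q*/2)H = √(2DSH) ≈ €12,105.14.
Cost at Q = 8,300: (56,140/8,300)×316 + (8,300/2)×4.13 = €2,137.38 + €17,139.50 = €19,276.88.
Excess = €19,276.88 − €12,105.14 = €7,171.74.

Extra cost ≈ €7,171.74 per year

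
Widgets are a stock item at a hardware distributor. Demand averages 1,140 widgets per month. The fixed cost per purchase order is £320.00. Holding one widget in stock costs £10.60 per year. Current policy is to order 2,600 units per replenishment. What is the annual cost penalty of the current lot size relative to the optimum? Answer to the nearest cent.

Extra cost ≈ £5,830.15 per year

Annual demand D = 1,140 × 12 = 13,680.
EOQ = √(2DS/H) = √(2 × 13,680 × 320 / 10.6) ≈ 908.82.
Cost at Q* = (D/Q*)S + (Q*/2)H = √(2DSH) ≈ £9,633.54.
Cost at Q = 2,600: (13,680/2,600)×320 + (2,600/2)×10.6 = £1,683.69 + £13,780.00 = £15,463.69.
Excess = £15,463.69 − £9,633.54 = £5,830.15.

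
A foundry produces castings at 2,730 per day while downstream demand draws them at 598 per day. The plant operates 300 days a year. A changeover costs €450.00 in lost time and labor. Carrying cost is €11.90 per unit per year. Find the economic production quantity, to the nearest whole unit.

Q* ≈ 4,168 castings

Annual demand D = 598 × 300 = 179,400.
Production build-up factor (1 − d/p) = 1 − 598/2,730 = 0.7810.
Q* = √(2DS / (H(1 − d/p))) = √(2 × 179,400 × 450 / (11.9 × 0.7810)).
= √(161,460,000 / 9.2933) ≈ 4168.182.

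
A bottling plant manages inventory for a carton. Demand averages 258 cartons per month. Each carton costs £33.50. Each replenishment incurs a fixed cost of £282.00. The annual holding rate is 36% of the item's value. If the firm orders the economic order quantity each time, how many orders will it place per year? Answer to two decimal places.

Annual demand D = 258 × 12 = 3,096.
Holding cost H = 0.36 × £33.50 = £12.0600 per unit per year.
The optimal lot size = √(2DS/H) = √(2 × 3,096 × 282 / 12.06) ≈ 380.51.
Orders per year = D / Q* = 3,096 / 380.51 ≈ 8.136.

N ≈ 8.14 orders per year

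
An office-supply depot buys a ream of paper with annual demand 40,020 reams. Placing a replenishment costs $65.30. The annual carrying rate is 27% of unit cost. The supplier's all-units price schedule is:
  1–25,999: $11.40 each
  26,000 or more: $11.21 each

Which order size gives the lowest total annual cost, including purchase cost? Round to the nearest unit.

Q* ≈ 1,303 reams

Holding cost per unit per year at price C is H = 0.27·C.
For each price level, check whether its EOQ is feasible; otherwise the best quantity at that price is the breakpoint.
EOQ at $11.40 = 1303.1 (feasible in tier 1): TC = 40,020×$11.40 + (40,020/1303.1)×65.3 + (1303.1/2)×0.27×$11.40 = $460,238.92.
EOQ at $11.21 = 1314.1 < 26000, so use break Q=26000: TC = 40,020×$11.21 + (40,020/26000.0)×65.3 + (26000.0/2)×0.27×$11.21 = $488,071.81.
Lowest total cost is $460,238.92 at Q = 1303.1.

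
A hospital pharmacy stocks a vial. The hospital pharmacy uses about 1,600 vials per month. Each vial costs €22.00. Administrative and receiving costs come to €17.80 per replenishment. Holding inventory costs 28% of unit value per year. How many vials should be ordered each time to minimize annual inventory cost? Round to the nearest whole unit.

Annual demand D = 1,600 × 12 = 19,200.
Holding cost H = 0.28 × €22.00 = €6.1600 per unit per year.
EOQ = √(2DS / H) = √(2 × 19,200 × 17.8 / 6.16).
= √(683,520 / 6.16) = √110,961.039 ≈ 333.108.

Q* ≈ 333 vials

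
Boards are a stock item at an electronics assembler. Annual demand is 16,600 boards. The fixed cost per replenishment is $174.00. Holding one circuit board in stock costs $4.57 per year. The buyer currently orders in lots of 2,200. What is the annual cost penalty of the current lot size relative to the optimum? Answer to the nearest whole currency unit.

Extra cost ≈ $1,202 per year

EOQ = √(2DS/H) = √(2 × 16,600 × 174 / 4.57) ≈ 1124.31.
Cost at Q* = (D/Q*)S + (Q*/2)H = √(2DSH) ≈ $5,138.09.
Cost at Q = 2,200: (16,600/2,200)×174 + (2,200/2)×4.57 = $1,312.91 + $5,027.00 = $6,339.91.
Excess = $6,339.91 − $5,138.09 = $1,201.82.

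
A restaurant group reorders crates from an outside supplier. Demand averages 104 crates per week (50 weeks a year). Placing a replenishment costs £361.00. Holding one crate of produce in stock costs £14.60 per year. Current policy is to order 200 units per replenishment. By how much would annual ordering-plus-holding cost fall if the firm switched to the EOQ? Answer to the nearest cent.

Annual demand D = 104 × 50 = 5,200.
EOQ = √(2DS/H) = √(2 × 5,200 × 361 / 14.6) ≈ 507.10.
Cost at Q* = (D/Q*)S + (Q*/2)H = √(2DSH) ≈ £7,403.66.
Cost at Q = 200: (5,200/200)×361 + (200/2)×14.6 = £9,386.00 + £1,460.00 = £10,846.00.
Excess = £10,846.00 − £7,403.66 = £3,442.34.

Extra cost ≈ £3,442.34 per year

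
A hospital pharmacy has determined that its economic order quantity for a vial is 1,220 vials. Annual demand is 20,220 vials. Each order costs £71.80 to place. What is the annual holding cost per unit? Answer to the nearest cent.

Invert the EOQ relation Q*² = 2DS/H.
From Q* = √(2DS/H): H = 2DS / Q*² = 2 × 20,220 × 71.8 / 1,220² = 1.9508.

H ≈ £1.95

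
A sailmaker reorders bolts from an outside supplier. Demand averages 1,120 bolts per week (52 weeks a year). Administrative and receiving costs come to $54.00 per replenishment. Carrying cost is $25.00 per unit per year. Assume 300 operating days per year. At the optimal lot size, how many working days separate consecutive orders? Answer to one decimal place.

Annual demand D = 1,120 × 52 = 58,240.
Q* = √(2DS/H) = √(2 × 58,240 × 54 / 25) ≈ 501.59.
Cycle time = Q*/D × 300 = 501.59 / 58,240 × 300 ≈ 2.584 days.

T ≈ 2.6 days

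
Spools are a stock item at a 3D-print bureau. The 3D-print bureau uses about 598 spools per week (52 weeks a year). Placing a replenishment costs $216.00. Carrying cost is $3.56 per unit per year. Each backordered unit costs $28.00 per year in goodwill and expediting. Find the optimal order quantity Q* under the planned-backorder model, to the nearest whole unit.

Q* ≈ 2,062 spools

Annual demand D = 598 × 52 = 31,096.
With planned backorders, Q* = √(2DS/H) · √((H+B)/B).
√(2DS/H) = √(2 × 31,096 × 216 / 3.56) = 1942.536.
√((H+B)/B) = √((3.56+28)/28) = 1.0617.
Q* ≈ 2062.332.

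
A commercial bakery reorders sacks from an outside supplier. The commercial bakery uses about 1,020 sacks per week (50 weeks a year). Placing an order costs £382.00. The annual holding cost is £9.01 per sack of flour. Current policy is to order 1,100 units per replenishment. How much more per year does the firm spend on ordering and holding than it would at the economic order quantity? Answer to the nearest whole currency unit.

Extra cost ≈ £3,930 per year

Annual demand D = 1,020 × 50 = 51,000.
EOQ = √(2DS/H) = √(2 × 51,000 × 382 / 9.01) ≈ 2079.55.
Cost at Q* = (D/Q*)S + (Q*/2)H = √(2DSH) ≈ £18,736.75.
Cost at Q = 1,100: (51,000/1,100)×382 + (1,100/2)×9.01 = £17,710.91 + £4,955.50 = £22,666.41.
Excess = £22,666.41 − £18,736.75 = £3,929.66.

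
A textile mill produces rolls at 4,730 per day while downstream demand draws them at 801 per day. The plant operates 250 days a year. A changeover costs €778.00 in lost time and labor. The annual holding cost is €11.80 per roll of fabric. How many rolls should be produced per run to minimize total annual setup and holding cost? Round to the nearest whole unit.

Q* ≈ 5,638 rolls

Annual demand D = 801 × 250 = 200,250.
Production build-up factor (1 − d/p) = 1 − 801/4,730 = 0.8307.
Q* = √(2DS / (H(1 − d/p))) = √(2 × 200,250 × 778 / (11.8 × 0.8307)).
= √(311,589,000 / 9.8017) ≈ 5638.189.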